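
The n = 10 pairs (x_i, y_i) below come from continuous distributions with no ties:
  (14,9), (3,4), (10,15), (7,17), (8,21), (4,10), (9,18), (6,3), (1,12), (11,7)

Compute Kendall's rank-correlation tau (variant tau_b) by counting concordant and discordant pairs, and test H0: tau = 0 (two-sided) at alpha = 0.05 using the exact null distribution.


Step 1: Enumerate the 45 unordered pairs (i,j) with i<j and classify each by sign(x_j-x_i) * sign(y_j-y_i).
  (1,2):dx=-11,dy=-5->C; (1,3):dx=-4,dy=+6->D; (1,4):dx=-7,dy=+8->D; (1,5):dx=-6,dy=+12->D
  (1,6):dx=-10,dy=+1->D; (1,7):dx=-5,dy=+9->D; (1,8):dx=-8,dy=-6->C; (1,9):dx=-13,dy=+3->D
  (1,10):dx=-3,dy=-2->C; (2,3):dx=+7,dy=+11->C; (2,4):dx=+4,dy=+13->C; (2,5):dx=+5,dy=+17->C
  (2,6):dx=+1,dy=+6->C; (2,7):dx=+6,dy=+14->C; (2,8):dx=+3,dy=-1->D; (2,9):dx=-2,dy=+8->D
  (2,10):dx=+8,dy=+3->C; (3,4):dx=-3,dy=+2->D; (3,5):dx=-2,dy=+6->D; (3,6):dx=-6,dy=-5->C
  (3,7):dx=-1,dy=+3->D; (3,8):dx=-4,dy=-12->C; (3,9):dx=-9,dy=-3->C; (3,10):dx=+1,dy=-8->D
  (4,5):dx=+1,dy=+4->C; (4,6):dx=-3,dy=-7->C; (4,7):dx=+2,dy=+1->C; (4,8):dx=-1,dy=-14->C
  (4,9):dx=-6,dy=-5->C; (4,10):dx=+4,dy=-10->D; (5,6):dx=-4,dy=-11->C; (5,7):dx=+1,dy=-3->D
  (5,8):dx=-2,dy=-18->C; (5,9):dx=-7,dy=-9->C; (5,10):dx=+3,dy=-14->D; (6,7):dx=+5,dy=+8->C
  (6,8):dx=+2,dy=-7->D; (6,9):dx=-3,dy=+2->D; (6,10):dx=+7,dy=-3->D; (7,8):dx=-3,dy=-15->C
  (7,9):dx=-8,dy=-6->C; (7,10):dx=+2,dy=-11->D; (8,9):dx=-5,dy=+9->D; (8,10):dx=+5,dy=+4->C
  (9,10):dx=+10,dy=-5->D
Step 2: C = 24, D = 21, total pairs = 45.
Step 3: tau = (C - D)/(n(n-1)/2) = (24 - 21)/45 = 0.066667.
Step 4: Exact two-sided p-value (enumerate n! = 3628800 permutations of y under H0): p = 0.861801.
Step 5: alpha = 0.05. fail to reject H0.

tau_b = 0.0667 (C=24, D=21), p = 0.861801, fail to reject H0.


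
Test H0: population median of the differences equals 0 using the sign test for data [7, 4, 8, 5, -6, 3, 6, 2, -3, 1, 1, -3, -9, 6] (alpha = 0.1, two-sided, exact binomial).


Step 1: Discard zero differences. Original n = 14; n_eff = number of nonzero differences = 14.
Nonzero differences (with sign): +7, +4, +8, +5, -6, +3, +6, +2, -3, +1, +1, -3, -9, +6
Step 2: Count signs: positive = 10, negative = 4.
Step 3: Under H0: P(positive) = 0.5, so the number of positives S ~ Bin(14, 0.5).
Step 4: Two-sided exact p-value = sum of Bin(14,0.5) probabilities at or below the observed probability = 0.179565.
Step 5: alpha = 0.1. fail to reject H0.

n_eff = 14, pos = 10, neg = 4, p = 0.179565, fail to reject H0.


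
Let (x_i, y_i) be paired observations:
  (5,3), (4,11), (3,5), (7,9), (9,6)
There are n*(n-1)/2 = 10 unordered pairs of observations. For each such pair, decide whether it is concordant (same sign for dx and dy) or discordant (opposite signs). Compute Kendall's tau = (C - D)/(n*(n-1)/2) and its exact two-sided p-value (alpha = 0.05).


Step 1: Enumerate the 10 unordered pairs (i,j) with i<j and classify each by sign(x_j-x_i) * sign(y_j-y_i).
  (1,2):dx=-1,dy=+8->D; (1,3):dx=-2,dy=+2->D; (1,4):dx=+2,dy=+6->C; (1,5):dx=+4,dy=+3->C
  (2,3):dx=-1,dy=-6->C; (2,4):dx=+3,dy=-2->D; (2,5):dx=+5,dy=-5->D; (3,4):dx=+4,dy=+4->C
  (3,5):dx=+6,dy=+1->C; (4,5):dx=+2,dy=-3->D
Step 2: C = 5, D = 5, total pairs = 10.
Step 3: tau = (C - D)/(n(n-1)/2) = (5 - 5)/10 = 0.000000.
Step 4: Exact two-sided p-value (enumerate n! = 120 permutations of y under H0): p = 1.000000.
Step 5: alpha = 0.05. fail to reject H0.

tau_b = 0.0000 (C=5, D=5), p = 1.000000, fail to reject H0.


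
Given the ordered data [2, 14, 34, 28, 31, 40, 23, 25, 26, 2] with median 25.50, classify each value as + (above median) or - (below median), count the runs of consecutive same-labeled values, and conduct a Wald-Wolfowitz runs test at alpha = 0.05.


Step 1: Compute median = 25.50; label A = above, B = below.
Labels in order: BBAAAABBAB  (n_A = 5, n_B = 5)
Step 2: Count runs R = 5.
Step 3: Under H0 (random ordering), E[R] = 2*n_A*n_B/(n_A+n_B) + 1 = 2*5*5/10 + 1 = 6.0000.
        Var[R] = 2*n_A*n_B*(2*n_A*n_B - n_A - n_B) / ((n_A+n_B)^2 * (n_A+n_B-1)) = 2000/900 = 2.2222.
        SD[R] = 1.4907.
Step 4: Continuity-corrected z = (R + 0.5 - E[R]) / SD[R] = (5 + 0.5 - 6.0000) / 1.4907 = -0.3354.
Step 5: Two-sided p-value via normal approximation = 2*(1 - Phi(|z|)) = 0.737316.
Step 6: alpha = 0.05. fail to reject H0.

R = 5, z = -0.3354, p = 0.737316, fail to reject H0.


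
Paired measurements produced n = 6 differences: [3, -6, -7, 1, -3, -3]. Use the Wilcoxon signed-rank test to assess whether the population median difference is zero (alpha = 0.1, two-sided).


Step 1: Drop any zero differences (none here) and take |d_i|.
|d| = [3, 6, 7, 1, 3, 3]
Step 2: Midrank |d_i| (ties get averaged ranks).
ranks: |3|->3, |6|->5, |7|->6, |1|->1, |3|->3, |3|->3
Step 3: Attach original signs; sum ranks with positive sign and with negative sign.
W+ = 3 + 1 = 4
W- = 5 + 6 + 3 + 3 = 17
(Check: W+ + W- = 21 should equal n(n+1)/2 = 21.)
Step 4: Test statistic W = min(W+, W-) = 4.
Step 5: Ties in |d|, so use the tie-corrected normal approximation.
        E[W] = n(n+1)/4 = 6*7/4 = 10.5.
        Tie groups: |d|=3 (t=3); sum(t^3 - t) = 24.
        Var[W] = n(n+1)(2n+1)/24 - sum(t^3-t)/48 = 546/24 - 24/48 = 22.25.
        z = (W - E[W]) / sqrt(Var[W]) = (4 - 10.5) / 4.7170 = -1.3780.
        Two-sided p = 2*Phi(z) = 0.168204.
Step 6: alpha = 0.1. fail to reject H0.

W+ = 4, W- = 17, W = min = 4, p = 0.168204, fail to reject H0.


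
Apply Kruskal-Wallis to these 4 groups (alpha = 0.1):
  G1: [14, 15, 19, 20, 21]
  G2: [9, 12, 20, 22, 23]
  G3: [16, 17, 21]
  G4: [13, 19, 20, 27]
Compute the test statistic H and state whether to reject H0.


Step 1: Combine all N = 17 observations and assign midranks.
sorted (value, group, rank): (9,G2,1), (12,G2,2), (13,G4,3), (14,G1,4), (15,G1,5), (16,G3,6), (17,G3,7), (19,G1,8.5), (19,G4,8.5), (20,G1,11), (20,G2,11), (20,G4,11), (21,G1,13.5), (21,G3,13.5), (22,G2,15), (23,G2,16), (27,G4,17)
Step 2: Sum ranks within each group.
R_1 = 42 (n_1 = 5)
R_2 = 45 (n_2 = 5)
R_3 = 26.5 (n_3 = 3)
R_4 = 39.5 (n_4 = 4)
Step 3: H = 12/(N(N+1)) * sum(R_i^2/n_i) - 3(N+1)
     = 12/(17*18) * (42^2/5 + 45^2/5 + 26.5^2/3 + 39.5^2/4) - 3*18
     = 0.039216 * 1381.95 - 54
     = 0.193954.
Step 4: Ties present; correction factor C = 1 - 36/(17^3 - 17) = 0.992647. Corrected H = 0.193954 / 0.992647 = 0.195391.
Step 5: Under H0, H ~ chi^2(3); p-value = 0.978330.
Step 6: alpha = 0.1. fail to reject H0.

H = 0.1954, df = 3, p = 0.978330, fail to reject H0.


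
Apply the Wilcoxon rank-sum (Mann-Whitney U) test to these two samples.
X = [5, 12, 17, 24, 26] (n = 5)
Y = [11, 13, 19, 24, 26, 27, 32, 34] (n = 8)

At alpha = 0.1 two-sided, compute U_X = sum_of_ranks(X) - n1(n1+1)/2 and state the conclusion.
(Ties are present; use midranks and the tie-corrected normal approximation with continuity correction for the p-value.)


Step 1: Combine and sort all 13 observations; assign midranks.
sorted (value, group): (5,X), (11,Y), (12,X), (13,Y), (17,X), (19,Y), (24,X), (24,Y), (26,X), (26,Y), (27,Y), (32,Y), (34,Y)
ranks: 5->1, 11->2, 12->3, 13->4, 17->5, 19->6, 24->7.5, 24->7.5, 26->9.5, 26->9.5, 27->11, 32->12, 34->13
Step 2: Rank sum for X: R1 = 1 + 3 + 5 + 7.5 + 9.5 = 26.
Step 3: U_X = R1 - n1(n1+1)/2 = 26 - 5*6/2 = 26 - 15 = 11.
       U_Y = n1*n2 - U_X = 40 - 11 = 29.
Step 4: Ties are present, so use the tie-corrected normal approximation (with continuity correction) for the p-value.
Step 5: p-value = 0.212139; compare to alpha = 0.1. fail to reject H0.

U_X = 11, p = 0.212139, fail to reject H0 at alpha = 0.1.


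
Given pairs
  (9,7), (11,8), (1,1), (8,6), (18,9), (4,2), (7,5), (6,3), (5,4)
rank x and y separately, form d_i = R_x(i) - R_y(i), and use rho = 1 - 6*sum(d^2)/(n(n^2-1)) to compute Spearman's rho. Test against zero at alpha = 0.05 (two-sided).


Step 1: Rank x and y separately (midranks; no ties here).
rank(x): 9->7, 11->8, 1->1, 8->6, 18->9, 4->2, 7->5, 6->4, 5->3
rank(y): 7->7, 8->8, 1->1, 6->6, 9->9, 2->2, 5->5, 3->3, 4->4
Step 2: d_i = R_x(i) - R_y(i); compute d_i^2.
  (7-7)^2=0, (8-8)^2=0, (1-1)^2=0, (6-6)^2=0, (9-9)^2=0, (2-2)^2=0, (5-5)^2=0, (4-3)^2=1, (3-4)^2=1
sum(d^2) = 2.
Step 3: rho = 1 - 6*2 / (9*(9^2 - 1)) = 1 - 12/720 = 0.983333.
Step 4: Under H0, t = rho * sqrt((n-2)/(1-rho^2)) = 14.3096 ~ t(7).
Step 5: Two-sided p-value from the t-distribution with 7 df = 0.000002.
Step 6: alpha = 0.05. reject H0.

rho = 0.9833, p = 0.000002, reject H0 at alpha = 0.05.


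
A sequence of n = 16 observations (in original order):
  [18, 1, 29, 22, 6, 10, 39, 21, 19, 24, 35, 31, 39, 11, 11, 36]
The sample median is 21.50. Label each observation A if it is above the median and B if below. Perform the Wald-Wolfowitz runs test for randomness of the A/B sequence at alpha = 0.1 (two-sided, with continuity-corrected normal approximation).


Step 1: Compute median = 21.50; label A = above, B = below.
Labels in order: BBAABBABBAAAABBA  (n_A = 8, n_B = 8)
Step 2: Count runs R = 8.
Step 3: Under H0 (random ordering), E[R] = 2*n_A*n_B/(n_A+n_B) + 1 = 2*8*8/16 + 1 = 9.0000.
        Var[R] = 2*n_A*n_B*(2*n_A*n_B - n_A - n_B) / ((n_A+n_B)^2 * (n_A+n_B-1)) = 14336/3840 = 3.7333.
        SD[R] = 1.9322.
Step 4: Continuity-corrected z = (R + 0.5 - E[R]) / SD[R] = (8 + 0.5 - 9.0000) / 1.9322 = -0.2588.
Step 5: Two-sided p-value via normal approximation = 2*(1 - Phi(|z|)) = 0.795809.
Step 6: alpha = 0.1. fail to reject H0.

R = 8, z = -0.2588, p = 0.795809, fail to reject H0.


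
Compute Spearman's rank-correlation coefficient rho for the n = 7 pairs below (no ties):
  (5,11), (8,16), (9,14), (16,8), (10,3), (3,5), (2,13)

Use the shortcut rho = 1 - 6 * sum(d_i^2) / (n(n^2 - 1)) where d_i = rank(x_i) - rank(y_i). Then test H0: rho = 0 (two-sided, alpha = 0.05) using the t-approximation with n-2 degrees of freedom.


Step 1: Rank x and y separately (midranks; no ties here).
rank(x): 5->3, 8->4, 9->5, 16->7, 10->6, 3->2, 2->1
rank(y): 11->4, 16->7, 14->6, 8->3, 3->1, 5->2, 13->5
Step 2: d_i = R_x(i) - R_y(i); compute d_i^2.
  (3-4)^2=1, (4-7)^2=9, (5-6)^2=1, (7-3)^2=16, (6-1)^2=25, (2-2)^2=0, (1-5)^2=16
sum(d^2) = 68.
Step 3: rho = 1 - 6*68 / (7*(7^2 - 1)) = 1 - 408/336 = -0.214286.
Step 4: Under H0, t = rho * sqrt((n-2)/(1-rho^2)) = -0.4906 ~ t(5).
Step 5: Two-sided p-value from the t-distribution with 5 df = 0.644512.
Step 6: alpha = 0.05. fail to reject H0.

rho = -0.2143, p = 0.644512, fail to reject H0 at alpha = 0.05.


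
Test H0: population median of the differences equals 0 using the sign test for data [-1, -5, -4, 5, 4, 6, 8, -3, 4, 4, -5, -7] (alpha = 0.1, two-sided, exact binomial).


Step 1: Discard zero differences. Original n = 12; n_eff = number of nonzero differences = 12.
Nonzero differences (with sign): -1, -5, -4, +5, +4, +6, +8, -3, +4, +4, -5, -7
Step 2: Count signs: positive = 6, negative = 6.
Step 3: Under H0: P(positive) = 0.5, so the number of positives S ~ Bin(12, 0.5).
Step 4: Two-sided exact p-value = sum of Bin(12,0.5) probabilities at or below the observed probability = 1.000000.
Step 5: alpha = 0.1. fail to reject H0.

n_eff = 12, pos = 6, neg = 6, p = 1.000000, fail to reject H0.


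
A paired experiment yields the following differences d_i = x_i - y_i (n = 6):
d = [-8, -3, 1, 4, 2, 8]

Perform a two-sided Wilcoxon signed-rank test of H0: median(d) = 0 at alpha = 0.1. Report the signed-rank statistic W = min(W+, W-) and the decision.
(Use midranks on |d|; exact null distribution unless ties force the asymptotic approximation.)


Step 1: Drop any zero differences (none here) and take |d_i|.
|d| = [8, 3, 1, 4, 2, 8]
Step 2: Midrank |d_i| (ties get averaged ranks).
ranks: |8|->5.5, |3|->3, |1|->1, |4|->4, |2|->2, |8|->5.5
Step 3: Attach original signs; sum ranks with positive sign and with negative sign.
W+ = 1 + 4 + 2 + 5.5 = 12.5
W- = 5.5 + 3 = 8.5
(Check: W+ + W- = 21 should equal n(n+1)/2 = 21.)
Step 4: Test statistic W = min(W+, W-) = 8.5.
Step 5: Ties in |d|, so use the tie-corrected normal approximation.
        E[W] = n(n+1)/4 = 6*7/4 = 10.5.
        Tie groups: |d|=8 (t=2); sum(t^3 - t) = 6.
        Var[W] = n(n+1)(2n+1)/24 - sum(t^3-t)/48 = 546/24 - 6/48 = 22.625.
        z = (W - E[W]) / sqrt(Var[W]) = (8.5 - 10.5) / 4.7566 = -0.4205.
        Two-sided p = 2*Phi(z) = 0.674142.
Step 6: alpha = 0.1. fail to reject H0.

W+ = 12.5, W- = 8.5, W = min = 8.5, p = 0.674142, fail to reject H0.


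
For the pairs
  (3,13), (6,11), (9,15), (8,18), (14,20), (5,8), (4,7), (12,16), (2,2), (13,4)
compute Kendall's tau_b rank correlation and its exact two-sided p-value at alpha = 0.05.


Step 1: Enumerate the 45 unordered pairs (i,j) with i<j and classify each by sign(x_j-x_i) * sign(y_j-y_i).
  (1,2):dx=+3,dy=-2->D; (1,3):dx=+6,dy=+2->C; (1,4):dx=+5,dy=+5->C; (1,5):dx=+11,dy=+7->C
  (1,6):dx=+2,dy=-5->D; (1,7):dx=+1,dy=-6->D; (1,8):dx=+9,dy=+3->C; (1,9):dx=-1,dy=-11->C
  (1,10):dx=+10,dy=-9->D; (2,3):dx=+3,dy=+4->C; (2,4):dx=+2,dy=+7->C; (2,5):dx=+8,dy=+9->C
  (2,6):dx=-1,dy=-3->C; (2,7):dx=-2,dy=-4->C; (2,8):dx=+6,dy=+5->C; (2,9):dx=-4,dy=-9->C
  (2,10):dx=+7,dy=-7->D; (3,4):dx=-1,dy=+3->D; (3,5):dx=+5,dy=+5->C; (3,6):dx=-4,dy=-7->C
  (3,7):dx=-5,dy=-8->C; (3,8):dx=+3,dy=+1->C; (3,9):dx=-7,dy=-13->C; (3,10):dx=+4,dy=-11->D
  (4,5):dx=+6,dy=+2->C; (4,6):dx=-3,dy=-10->C; (4,7):dx=-4,dy=-11->C; (4,8):dx=+4,dy=-2->D
  (4,9):dx=-6,dy=-16->C; (4,10):dx=+5,dy=-14->D; (5,6):dx=-9,dy=-12->C; (5,7):dx=-10,dy=-13->C
  (5,8):dx=-2,dy=-4->C; (5,9):dx=-12,dy=-18->C; (5,10):dx=-1,dy=-16->C; (6,7):dx=-1,dy=-1->C
  (6,8):dx=+7,dy=+8->C; (6,9):dx=-3,dy=-6->C; (6,10):dx=+8,dy=-4->D; (7,8):dx=+8,dy=+9->C
  (7,9):dx=-2,dy=-5->C; (7,10):dx=+9,dy=-3->D; (8,9):dx=-10,dy=-14->C; (8,10):dx=+1,dy=-12->D
  (9,10):dx=+11,dy=+2->C
Step 2: C = 33, D = 12, total pairs = 45.
Step 3: tau = (C - D)/(n(n-1)/2) = (33 - 12)/45 = 0.466667.
Step 4: Exact two-sided p-value (enumerate n! = 3628800 permutations of y under H0): p = 0.072550.
Step 5: alpha = 0.05. fail to reject H0.

tau_b = 0.4667 (C=33, D=12), p = 0.072550, fail to reject H0.


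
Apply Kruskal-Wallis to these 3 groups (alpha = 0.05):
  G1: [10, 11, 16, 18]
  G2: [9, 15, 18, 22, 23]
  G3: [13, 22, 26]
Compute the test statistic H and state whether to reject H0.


Step 1: Combine all N = 12 observations and assign midranks.
sorted (value, group, rank): (9,G2,1), (10,G1,2), (11,G1,3), (13,G3,4), (15,G2,5), (16,G1,6), (18,G1,7.5), (18,G2,7.5), (22,G2,9.5), (22,G3,9.5), (23,G2,11), (26,G3,12)
Step 2: Sum ranks within each group.
R_1 = 18.5 (n_1 = 4)
R_2 = 34 (n_2 = 5)
R_3 = 25.5 (n_3 = 3)
Step 3: H = 12/(N(N+1)) * sum(R_i^2/n_i) - 3(N+1)
     = 12/(12*13) * (18.5^2/4 + 34^2/5 + 25.5^2/3) - 3*13
     = 0.076923 * 533.513 - 39
     = 2.039423.
Step 4: Ties present; correction factor C = 1 - 12/(12^3 - 12) = 0.993007. Corrected H = 2.039423 / 0.993007 = 2.053785.
Step 5: Under H0, H ~ chi^2(2); p-value = 0.358118.
Step 6: alpha = 0.05. fail to reject H0.

H = 2.0538, df = 2, p = 0.358118, fail to reject H0.


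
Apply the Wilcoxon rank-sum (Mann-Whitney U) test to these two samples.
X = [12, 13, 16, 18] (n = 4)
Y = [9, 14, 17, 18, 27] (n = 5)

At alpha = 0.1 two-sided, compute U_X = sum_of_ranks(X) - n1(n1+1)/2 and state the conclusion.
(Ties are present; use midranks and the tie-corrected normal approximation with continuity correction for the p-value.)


Step 1: Combine and sort all 9 observations; assign midranks.
sorted (value, group): (9,Y), (12,X), (13,X), (14,Y), (16,X), (17,Y), (18,X), (18,Y), (27,Y)
ranks: 9->1, 12->2, 13->3, 14->4, 16->5, 17->6, 18->7.5, 18->7.5, 27->9
Step 2: Rank sum for X: R1 = 2 + 3 + 5 + 7.5 = 17.5.
Step 3: U_X = R1 - n1(n1+1)/2 = 17.5 - 4*5/2 = 17.5 - 10 = 7.5.
       U_Y = n1*n2 - U_X = 20 - 7.5 = 12.5.
Step 4: Ties are present, so use the tie-corrected normal approximation (with continuity correction) for the p-value.
Step 5: p-value = 0.622753; compare to alpha = 0.1. fail to reject H0.

U_X = 7.5, p = 0.622753, fail to reject H0 at alpha = 0.1.


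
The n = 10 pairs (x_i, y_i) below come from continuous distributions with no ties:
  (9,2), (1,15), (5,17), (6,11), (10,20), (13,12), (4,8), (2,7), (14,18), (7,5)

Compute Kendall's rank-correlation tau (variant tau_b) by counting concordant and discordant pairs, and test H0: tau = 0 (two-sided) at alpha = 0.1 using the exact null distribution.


Step 1: Enumerate the 45 unordered pairs (i,j) with i<j and classify each by sign(x_j-x_i) * sign(y_j-y_i).
  (1,2):dx=-8,dy=+13->D; (1,3):dx=-4,dy=+15->D; (1,4):dx=-3,dy=+9->D; (1,5):dx=+1,dy=+18->C
  (1,6):dx=+4,dy=+10->C; (1,7):dx=-5,dy=+6->D; (1,8):dx=-7,dy=+5->D; (1,9):dx=+5,dy=+16->C
  (1,10):dx=-2,dy=+3->D; (2,3):dx=+4,dy=+2->C; (2,4):dx=+5,dy=-4->D; (2,5):dx=+9,dy=+5->C
  (2,6):dx=+12,dy=-3->D; (2,7):dx=+3,dy=-7->D; (2,8):dx=+1,dy=-8->D; (2,9):dx=+13,dy=+3->C
  (2,10):dx=+6,dy=-10->D; (3,4):dx=+1,dy=-6->D; (3,5):dx=+5,dy=+3->C; (3,6):dx=+8,dy=-5->D
  (3,7):dx=-1,dy=-9->C; (3,8):dx=-3,dy=-10->C; (3,9):dx=+9,dy=+1->C; (3,10):dx=+2,dy=-12->D
  (4,5):dx=+4,dy=+9->C; (4,6):dx=+7,dy=+1->C; (4,7):dx=-2,dy=-3->C; (4,8):dx=-4,dy=-4->C
  (4,9):dx=+8,dy=+7->C; (4,10):dx=+1,dy=-6->D; (5,6):dx=+3,dy=-8->D; (5,7):dx=-6,dy=-12->C
  (5,8):dx=-8,dy=-13->C; (5,9):dx=+4,dy=-2->D; (5,10):dx=-3,dy=-15->C; (6,7):dx=-9,dy=-4->C
  (6,8):dx=-11,dy=-5->C; (6,9):dx=+1,dy=+6->C; (6,10):dx=-6,dy=-7->C; (7,8):dx=-2,dy=-1->C
  (7,9):dx=+10,dy=+10->C; (7,10):dx=+3,dy=-3->D; (8,9):dx=+12,dy=+11->C; (8,10):dx=+5,dy=-2->D
  (9,10):dx=-7,dy=-13->C
Step 2: C = 26, D = 19, total pairs = 45.
Step 3: tau = (C - D)/(n(n-1)/2) = (26 - 19)/45 = 0.155556.
Step 4: Exact two-sided p-value (enumerate n! = 3628800 permutations of y under H0): p = 0.600654.
Step 5: alpha = 0.1. fail to reject H0.

tau_b = 0.1556 (C=26, D=19), p = 0.600654, fail to reject H0.


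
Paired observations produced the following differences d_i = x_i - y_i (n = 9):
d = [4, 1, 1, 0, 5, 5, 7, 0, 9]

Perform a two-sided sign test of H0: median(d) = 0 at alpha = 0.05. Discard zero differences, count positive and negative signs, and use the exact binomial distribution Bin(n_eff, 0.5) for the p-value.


Step 1: Discard zero differences. Original n = 9; n_eff = number of nonzero differences = 7.
Nonzero differences (with sign): +4, +1, +1, +5, +5, +7, +9
Step 2: Count signs: positive = 7, negative = 0.
Step 3: Under H0: P(positive) = 0.5, so the number of positives S ~ Bin(7, 0.5).
Step 4: Two-sided exact p-value = sum of Bin(7,0.5) probabilities at or below the observed probability = 0.015625.
Step 5: alpha = 0.05. reject H0.

n_eff = 7, pos = 7, neg = 0, p = 0.015625, reject H0.


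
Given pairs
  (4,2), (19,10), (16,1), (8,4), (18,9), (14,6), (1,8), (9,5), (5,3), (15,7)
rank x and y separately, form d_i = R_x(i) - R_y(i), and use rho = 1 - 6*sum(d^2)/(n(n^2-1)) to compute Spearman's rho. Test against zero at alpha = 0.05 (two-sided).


Step 1: Rank x and y separately (midranks; no ties here).
rank(x): 4->2, 19->10, 16->8, 8->4, 18->9, 14->6, 1->1, 9->5, 5->3, 15->7
rank(y): 2->2, 10->10, 1->1, 4->4, 9->9, 6->6, 8->8, 5->5, 3->3, 7->7
Step 2: d_i = R_x(i) - R_y(i); compute d_i^2.
  (2-2)^2=0, (10-10)^2=0, (8-1)^2=49, (4-4)^2=0, (9-9)^2=0, (6-6)^2=0, (1-8)^2=49, (5-5)^2=0, (3-3)^2=0, (7-7)^2=0
sum(d^2) = 98.
Step 3: rho = 1 - 6*98 / (10*(10^2 - 1)) = 1 - 588/990 = 0.406061.
Step 4: Under H0, t = rho * sqrt((n-2)/(1-rho^2)) = 1.2568 ~ t(8).
Step 5: Two-sided p-value from the t-distribution with 8 df = 0.244282.
Step 6: alpha = 0.05. fail to reject H0.

rho = 0.4061, p = 0.244282, fail to reject H0 at alpha = 0.05.


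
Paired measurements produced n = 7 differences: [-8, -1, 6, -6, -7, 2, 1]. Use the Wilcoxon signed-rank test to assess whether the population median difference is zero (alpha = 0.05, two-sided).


Step 1: Drop any zero differences (none here) and take |d_i|.
|d| = [8, 1, 6, 6, 7, 2, 1]
Step 2: Midrank |d_i| (ties get averaged ranks).
ranks: |8|->7, |1|->1.5, |6|->4.5, |6|->4.5, |7|->6, |2|->3, |1|->1.5
Step 3: Attach original signs; sum ranks with positive sign and with negative sign.
W+ = 4.5 + 3 + 1.5 = 9
W- = 7 + 1.5 + 4.5 + 6 = 19
(Check: W+ + W- = 28 should equal n(n+1)/2 = 28.)
Step 4: Test statistic W = min(W+, W-) = 9.
Step 5: Ties in |d|, so use the tie-corrected normal approximation.
        E[W] = n(n+1)/4 = 7*8/4 = 14.
        Tie groups: |d|=1 (t=2), |d|=6 (t=2); sum(t^3 - t) = 12.
        Var[W] = n(n+1)(2n+1)/24 - sum(t^3-t)/48 = 840/24 - 12/48 = 34.75.
        z = (W - E[W]) / sqrt(Var[W]) = (9 - 14) / 5.8949 = -0.8482.
        Two-sided p = 2*Phi(z) = 0.396333.
Step 6: alpha = 0.05. fail to reject H0.

W+ = 9, W- = 19, W = min = 9, p = 0.396333, fail to reject H0.


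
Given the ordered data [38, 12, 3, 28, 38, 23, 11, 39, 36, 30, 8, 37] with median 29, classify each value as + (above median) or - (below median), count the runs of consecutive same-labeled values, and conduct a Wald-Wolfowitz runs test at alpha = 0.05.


Step 1: Compute median = 29; label A = above, B = below.
Labels in order: ABBBABBAAABA  (n_A = 6, n_B = 6)
Step 2: Count runs R = 7.
Step 3: Under H0 (random ordering), E[R] = 2*n_A*n_B/(n_A+n_B) + 1 = 2*6*6/12 + 1 = 7.0000.
        Var[R] = 2*n_A*n_B*(2*n_A*n_B - n_A - n_B) / ((n_A+n_B)^2 * (n_A+n_B-1)) = 4320/1584 = 2.7273.
        SD[R] = 1.6514.
Step 4: R = E[R], so z = 0 with no continuity correction.
Step 5: Two-sided p-value via normal approximation = 2*(1 - Phi(|z|)) = 1.000000.
Step 6: alpha = 0.05. fail to reject H0.

R = 7, z = 0.0000, p = 1.000000, fail to reject H0.


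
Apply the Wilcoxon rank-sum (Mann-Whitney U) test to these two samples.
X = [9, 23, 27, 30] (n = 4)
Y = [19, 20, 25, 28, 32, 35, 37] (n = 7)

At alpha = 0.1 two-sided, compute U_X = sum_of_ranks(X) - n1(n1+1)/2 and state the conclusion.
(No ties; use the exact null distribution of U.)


Step 1: Combine and sort all 11 observations; assign midranks.
sorted (value, group): (9,X), (19,Y), (20,Y), (23,X), (25,Y), (27,X), (28,Y), (30,X), (32,Y), (35,Y), (37,Y)
ranks: 9->1, 19->2, 20->3, 23->4, 25->5, 27->6, 28->7, 30->8, 32->9, 35->10, 37->11
Step 2: Rank sum for X: R1 = 1 + 4 + 6 + 8 = 19.
Step 3: U_X = R1 - n1(n1+1)/2 = 19 - 4*5/2 = 19 - 10 = 9.
       U_Y = n1*n2 - U_X = 28 - 9 = 19.
Step 4: No ties, so the exact null distribution of U (based on enumerating the C(11,4) = 330 equally likely rank assignments) gives the two-sided p-value.
Step 5: p-value = 0.412121; compare to alpha = 0.1. fail to reject H0.

U_X = 9, p = 0.412121, fail to reject H0 at alpha = 0.1.


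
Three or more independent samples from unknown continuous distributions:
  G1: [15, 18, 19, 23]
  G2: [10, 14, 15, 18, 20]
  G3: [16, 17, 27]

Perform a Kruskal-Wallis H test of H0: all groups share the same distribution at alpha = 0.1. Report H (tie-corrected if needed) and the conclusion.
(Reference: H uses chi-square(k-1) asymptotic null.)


Step 1: Combine all N = 12 observations and assign midranks.
sorted (value, group, rank): (10,G2,1), (14,G2,2), (15,G1,3.5), (15,G2,3.5), (16,G3,5), (17,G3,6), (18,G1,7.5), (18,G2,7.5), (19,G1,9), (20,G2,10), (23,G1,11), (27,G3,12)
Step 2: Sum ranks within each group.
R_1 = 31 (n_1 = 4)
R_2 = 24 (n_2 = 5)
R_3 = 23 (n_3 = 3)
Step 3: H = 12/(N(N+1)) * sum(R_i^2/n_i) - 3(N+1)
     = 12/(12*13) * (31^2/4 + 24^2/5 + 23^2/3) - 3*13
     = 0.076923 * 531.783 - 39
     = 1.906410.
Step 4: Ties present; correction factor C = 1 - 12/(12^3 - 12) = 0.993007. Corrected H = 1.906410 / 0.993007 = 1.919836.
Step 5: Under H0, H ~ chi^2(2); p-value = 0.382924.
Step 6: alpha = 0.1. fail to reject H0.

H = 1.9198, df = 2, p = 0.382924, fail to reject H0.


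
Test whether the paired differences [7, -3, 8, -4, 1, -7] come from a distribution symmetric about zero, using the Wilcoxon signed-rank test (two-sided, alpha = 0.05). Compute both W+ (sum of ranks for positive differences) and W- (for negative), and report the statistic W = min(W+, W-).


Step 1: Drop any zero differences (none here) and take |d_i|.
|d| = [7, 3, 8, 4, 1, 7]
Step 2: Midrank |d_i| (ties get averaged ranks).
ranks: |7|->4.5, |3|->2, |8|->6, |4|->3, |1|->1, |7|->4.5
Step 3: Attach original signs; sum ranks with positive sign and with negative sign.
W+ = 4.5 + 6 + 1 = 11.5
W- = 2 + 3 + 4.5 = 9.5
(Check: W+ + W- = 21 should equal n(n+1)/2 = 21.)
Step 4: Test statistic W = min(W+, W-) = 9.5.
Step 5: Ties in |d|, so use the tie-corrected normal approximation.
        E[W] = n(n+1)/4 = 6*7/4 = 10.5.
        Tie groups: |d|=7 (t=2); sum(t^3 - t) = 6.
        Var[W] = n(n+1)(2n+1)/24 - sum(t^3-t)/48 = 546/24 - 6/48 = 22.625.
        z = (W - E[W]) / sqrt(Var[W]) = (9.5 - 10.5) / 4.7566 = -0.2102.
        Two-sided p = 2*Phi(z) = 0.833484.
Step 6: alpha = 0.05. fail to reject H0.

W+ = 11.5, W- = 9.5, W = min = 9.5, p = 0.833484, fail to reject H0.


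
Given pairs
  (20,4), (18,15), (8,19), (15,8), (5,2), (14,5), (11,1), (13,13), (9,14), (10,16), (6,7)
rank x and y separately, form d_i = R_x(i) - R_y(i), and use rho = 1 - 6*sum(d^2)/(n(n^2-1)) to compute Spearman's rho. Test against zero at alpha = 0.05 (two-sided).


Step 1: Rank x and y separately (midranks; no ties here).
rank(x): 20->11, 18->10, 8->3, 15->9, 5->1, 14->8, 11->6, 13->7, 9->4, 10->5, 6->2
rank(y): 4->3, 15->9, 19->11, 8->6, 2->2, 5->4, 1->1, 13->7, 14->8, 16->10, 7->5
Step 2: d_i = R_x(i) - R_y(i); compute d_i^2.
  (11-3)^2=64, (10-9)^2=1, (3-11)^2=64, (9-6)^2=9, (1-2)^2=1, (8-4)^2=16, (6-1)^2=25, (7-7)^2=0, (4-8)^2=16, (5-10)^2=25, (2-5)^2=9
sum(d^2) = 230.
Step 3: rho = 1 - 6*230 / (11*(11^2 - 1)) = 1 - 1380/1320 = -0.045455.
Step 4: Under H0, t = rho * sqrt((n-2)/(1-rho^2)) = -0.1365 ~ t(9).
Step 5: Two-sided p-value from the t-distribution with 9 df = 0.894427.
Step 6: alpha = 0.05. fail to reject H0.

rho = -0.0455, p = 0.894427, fail to reject H0 at alpha = 0.05.


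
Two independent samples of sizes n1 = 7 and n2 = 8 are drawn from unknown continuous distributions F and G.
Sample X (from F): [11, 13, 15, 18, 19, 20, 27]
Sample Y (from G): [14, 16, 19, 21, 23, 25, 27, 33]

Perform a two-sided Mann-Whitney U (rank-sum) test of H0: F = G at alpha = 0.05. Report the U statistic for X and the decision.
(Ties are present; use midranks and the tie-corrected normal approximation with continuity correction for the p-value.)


Step 1: Combine and sort all 15 observations; assign midranks.
sorted (value, group): (11,X), (13,X), (14,Y), (15,X), (16,Y), (18,X), (19,X), (19,Y), (20,X), (21,Y), (23,Y), (25,Y), (27,X), (27,Y), (33,Y)
ranks: 11->1, 13->2, 14->3, 15->4, 16->5, 18->6, 19->7.5, 19->7.5, 20->9, 21->10, 23->11, 25->12, 27->13.5, 27->13.5, 33->15
Step 2: Rank sum for X: R1 = 1 + 2 + 4 + 6 + 7.5 + 9 + 13.5 = 43.
Step 3: U_X = R1 - n1(n1+1)/2 = 43 - 7*8/2 = 43 - 28 = 15.
       U_Y = n1*n2 - U_X = 56 - 15 = 41.
Step 4: Ties are present, so use the tie-corrected normal approximation (with continuity correction) for the p-value.
Step 5: p-value = 0.147286; compare to alpha = 0.05. fail to reject H0.

U_X = 15, p = 0.147286, fail to reject H0 at alpha = 0.05.


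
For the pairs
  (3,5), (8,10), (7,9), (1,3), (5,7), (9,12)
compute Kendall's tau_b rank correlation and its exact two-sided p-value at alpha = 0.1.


Step 1: Enumerate the 15 unordered pairs (i,j) with i<j and classify each by sign(x_j-x_i) * sign(y_j-y_i).
  (1,2):dx=+5,dy=+5->C; (1,3):dx=+4,dy=+4->C; (1,4):dx=-2,dy=-2->C; (1,5):dx=+2,dy=+2->C
  (1,6):dx=+6,dy=+7->C; (2,3):dx=-1,dy=-1->C; (2,4):dx=-7,dy=-7->C; (2,5):dx=-3,dy=-3->C
  (2,6):dx=+1,dy=+2->C; (3,4):dx=-6,dy=-6->C; (3,5):dx=-2,dy=-2->C; (3,6):dx=+2,dy=+3->C
  (4,5):dx=+4,dy=+4->C; (4,6):dx=+8,dy=+9->C; (5,6):dx=+4,dy=+5->C
Step 2: C = 15, D = 0, total pairs = 15.
Step 3: tau = (C - D)/(n(n-1)/2) = (15 - 0)/15 = 1.000000.
Step 4: Exact two-sided p-value (enumerate n! = 720 permutations of y under H0): p = 0.002778.
Step 5: alpha = 0.1. reject H0.

tau_b = 1.0000 (C=15, D=0), p = 0.002778, reject H0.


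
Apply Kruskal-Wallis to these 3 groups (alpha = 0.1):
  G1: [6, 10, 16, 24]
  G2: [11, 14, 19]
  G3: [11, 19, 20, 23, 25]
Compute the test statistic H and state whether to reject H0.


Step 1: Combine all N = 12 observations and assign midranks.
sorted (value, group, rank): (6,G1,1), (10,G1,2), (11,G2,3.5), (11,G3,3.5), (14,G2,5), (16,G1,6), (19,G2,7.5), (19,G3,7.5), (20,G3,9), (23,G3,10), (24,G1,11), (25,G3,12)
Step 2: Sum ranks within each group.
R_1 = 20 (n_1 = 4)
R_2 = 16 (n_2 = 3)
R_3 = 42 (n_3 = 5)
Step 3: H = 12/(N(N+1)) * sum(R_i^2/n_i) - 3(N+1)
     = 12/(12*13) * (20^2/4 + 16^2/3 + 42^2/5) - 3*13
     = 0.076923 * 538.133 - 39
     = 2.394872.
Step 4: Ties present; correction factor C = 1 - 12/(12^3 - 12) = 0.993007. Corrected H = 2.394872 / 0.993007 = 2.411737.
Step 5: Under H0, H ~ chi^2(2); p-value = 0.299432.
Step 6: alpha = 0.1. fail to reject H0.

H = 2.4117, df = 2, p = 0.299432, fail to reject H0.


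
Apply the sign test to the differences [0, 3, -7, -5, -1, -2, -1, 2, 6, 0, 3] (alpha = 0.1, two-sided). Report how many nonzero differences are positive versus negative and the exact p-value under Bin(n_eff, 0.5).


Step 1: Discard zero differences. Original n = 11; n_eff = number of nonzero differences = 9.
Nonzero differences (with sign): +3, -7, -5, -1, -2, -1, +2, +6, +3
Step 2: Count signs: positive = 4, negative = 5.
Step 3: Under H0: P(positive) = 0.5, so the number of positives S ~ Bin(9, 0.5).
Step 4: Two-sided exact p-value = sum of Bin(9,0.5) probabilities at or below the observed probability = 1.000000.
Step 5: alpha = 0.1. fail to reject H0.

n_eff = 9, pos = 4, neg = 5, p = 1.000000, fail to reject H0.


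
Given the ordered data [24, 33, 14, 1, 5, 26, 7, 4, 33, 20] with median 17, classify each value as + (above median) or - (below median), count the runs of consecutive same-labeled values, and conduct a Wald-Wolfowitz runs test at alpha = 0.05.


Step 1: Compute median = 17; label A = above, B = below.
Labels in order: AABBBABBAA  (n_A = 5, n_B = 5)
Step 2: Count runs R = 5.
Step 3: Under H0 (random ordering), E[R] = 2*n_A*n_B/(n_A+n_B) + 1 = 2*5*5/10 + 1 = 6.0000.
        Var[R] = 2*n_A*n_B*(2*n_A*n_B - n_A - n_B) / ((n_A+n_B)^2 * (n_A+n_B-1)) = 2000/900 = 2.2222.
        SD[R] = 1.4907.
Step 4: Continuity-corrected z = (R + 0.5 - E[R]) / SD[R] = (5 + 0.5 - 6.0000) / 1.4907 = -0.3354.
Step 5: Two-sided p-value via normal approximation = 2*(1 - Phi(|z|)) = 0.737316.
Step 6: alpha = 0.05. fail to reject H0.

R = 5, z = -0.3354, p = 0.737316, fail to reject H0.


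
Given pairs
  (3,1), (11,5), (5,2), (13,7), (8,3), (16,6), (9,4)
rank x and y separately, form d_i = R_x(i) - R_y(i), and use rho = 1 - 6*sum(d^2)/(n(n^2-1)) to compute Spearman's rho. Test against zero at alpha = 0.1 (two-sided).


Step 1: Rank x and y separately (midranks; no ties here).
rank(x): 3->1, 11->5, 5->2, 13->6, 8->3, 16->7, 9->4
rank(y): 1->1, 5->5, 2->2, 7->7, 3->3, 6->6, 4->4
Step 2: d_i = R_x(i) - R_y(i); compute d_i^2.
  (1-1)^2=0, (5-5)^2=0, (2-2)^2=0, (6-7)^2=1, (3-3)^2=0, (7-6)^2=1, (4-4)^2=0
sum(d^2) = 2.
Step 3: rho = 1 - 6*2 / (7*(7^2 - 1)) = 1 - 12/336 = 0.964286.
Step 4: Under H0, t = rho * sqrt((n-2)/(1-rho^2)) = 8.1408 ~ t(5).
Step 5: Two-sided p-value from the t-distribution with 5 df = 0.000454.
Step 6: alpha = 0.1. reject H0.

rho = 0.9643, p = 0.000454, reject H0 at alpha = 0.1.


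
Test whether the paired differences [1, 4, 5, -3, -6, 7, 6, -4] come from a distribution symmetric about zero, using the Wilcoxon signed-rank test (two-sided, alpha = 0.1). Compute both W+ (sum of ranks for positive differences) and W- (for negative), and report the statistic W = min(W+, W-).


Step 1: Drop any zero differences (none here) and take |d_i|.
|d| = [1, 4, 5, 3, 6, 7, 6, 4]
Step 2: Midrank |d_i| (ties get averaged ranks).
ranks: |1|->1, |4|->3.5, |5|->5, |3|->2, |6|->6.5, |7|->8, |6|->6.5, |4|->3.5
Step 3: Attach original signs; sum ranks with positive sign and with negative sign.
W+ = 1 + 3.5 + 5 + 8 + 6.5 = 24
W- = 2 + 6.5 + 3.5 = 12
(Check: W+ + W- = 36 should equal n(n+1)/2 = 36.)
Step 4: Test statistic W = min(W+, W-) = 12.
Step 5: Ties in |d|, so use the tie-corrected normal approximation.
        E[W] = n(n+1)/4 = 8*9/4 = 18.
        Tie groups: |d|=4 (t=2), |d|=6 (t=2); sum(t^3 - t) = 12.
        Var[W] = n(n+1)(2n+1)/24 - sum(t^3-t)/48 = 1224/24 - 12/48 = 50.75.
        z = (W - E[W]) / sqrt(Var[W]) = (12 - 18) / 7.1239 = -0.8422.
        Two-sided p = 2*Phi(z) = 0.399656.
Step 6: alpha = 0.1. fail to reject H0.

W+ = 24, W- = 12, W = min = 12, p = 0.399656, fail to reject H0.


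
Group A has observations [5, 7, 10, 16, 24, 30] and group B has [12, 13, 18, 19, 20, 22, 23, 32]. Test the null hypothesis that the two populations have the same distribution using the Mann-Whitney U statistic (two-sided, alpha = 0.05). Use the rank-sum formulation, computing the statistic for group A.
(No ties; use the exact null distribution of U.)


Step 1: Combine and sort all 14 observations; assign midranks.
sorted (value, group): (5,X), (7,X), (10,X), (12,Y), (13,Y), (16,X), (18,Y), (19,Y), (20,Y), (22,Y), (23,Y), (24,X), (30,X), (32,Y)
ranks: 5->1, 7->2, 10->3, 12->4, 13->5, 16->6, 18->7, 19->8, 20->9, 22->10, 23->11, 24->12, 30->13, 32->14
Step 2: Rank sum for X: R1 = 1 + 2 + 3 + 6 + 12 + 13 = 37.
Step 3: U_X = R1 - n1(n1+1)/2 = 37 - 6*7/2 = 37 - 21 = 16.
       U_Y = n1*n2 - U_X = 48 - 16 = 32.
Step 4: No ties, so the exact null distribution of U (based on enumerating the C(14,6) = 3003 equally likely rank assignments) gives the two-sided p-value.
Step 5: p-value = 0.344988; compare to alpha = 0.05. fail to reject H0.

U_X = 16, p = 0.344988, fail to reject H0 at alpha = 0.05.


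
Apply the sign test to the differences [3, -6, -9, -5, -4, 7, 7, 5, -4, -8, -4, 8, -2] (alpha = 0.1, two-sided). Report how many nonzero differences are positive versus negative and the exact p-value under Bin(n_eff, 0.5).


Step 1: Discard zero differences. Original n = 13; n_eff = number of nonzero differences = 13.
Nonzero differences (with sign): +3, -6, -9, -5, -4, +7, +7, +5, -4, -8, -4, +8, -2
Step 2: Count signs: positive = 5, negative = 8.
Step 3: Under H0: P(positive) = 0.5, so the number of positives S ~ Bin(13, 0.5).
Step 4: Two-sided exact p-value = sum of Bin(13,0.5) probabilities at or below the observed probability = 0.581055.
Step 5: alpha = 0.1. fail to reject H0.

n_eff = 13, pos = 5, neg = 8, p = 0.581055, fail to reject H0.


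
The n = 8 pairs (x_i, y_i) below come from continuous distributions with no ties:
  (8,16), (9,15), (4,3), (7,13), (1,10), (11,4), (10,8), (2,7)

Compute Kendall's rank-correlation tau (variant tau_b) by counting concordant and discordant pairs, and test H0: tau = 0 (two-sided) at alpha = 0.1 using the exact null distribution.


Step 1: Enumerate the 28 unordered pairs (i,j) with i<j and classify each by sign(x_j-x_i) * sign(y_j-y_i).
  (1,2):dx=+1,dy=-1->D; (1,3):dx=-4,dy=-13->C; (1,4):dx=-1,dy=-3->C; (1,5):dx=-7,dy=-6->C
  (1,6):dx=+3,dy=-12->D; (1,7):dx=+2,dy=-8->D; (1,8):dx=-6,dy=-9->C; (2,3):dx=-5,dy=-12->C
  (2,4):dx=-2,dy=-2->C; (2,5):dx=-8,dy=-5->C; (2,6):dx=+2,dy=-11->D; (2,7):dx=+1,dy=-7->D
  (2,8):dx=-7,dy=-8->C; (3,4):dx=+3,dy=+10->C; (3,5):dx=-3,dy=+7->D; (3,6):dx=+7,dy=+1->C
  (3,7):dx=+6,dy=+5->C; (3,8):dx=-2,dy=+4->D; (4,5):dx=-6,dy=-3->C; (4,6):dx=+4,dy=-9->D
  (4,7):dx=+3,dy=-5->D; (4,8):dx=-5,dy=-6->C; (5,6):dx=+10,dy=-6->D; (5,7):dx=+9,dy=-2->D
  (5,8):dx=+1,dy=-3->D; (6,7):dx=-1,dy=+4->D; (6,8):dx=-9,dy=+3->D; (7,8):dx=-8,dy=-1->C
Step 2: C = 14, D = 14, total pairs = 28.
Step 3: tau = (C - D)/(n(n-1)/2) = (14 - 14)/28 = 0.000000.
Step 4: Exact two-sided p-value (enumerate n! = 40320 permutations of y under H0): p = 1.000000.
Step 5: alpha = 0.1. fail to reject H0.

tau_b = 0.0000 (C=14, D=14), p = 1.000000, fail to reject H0.


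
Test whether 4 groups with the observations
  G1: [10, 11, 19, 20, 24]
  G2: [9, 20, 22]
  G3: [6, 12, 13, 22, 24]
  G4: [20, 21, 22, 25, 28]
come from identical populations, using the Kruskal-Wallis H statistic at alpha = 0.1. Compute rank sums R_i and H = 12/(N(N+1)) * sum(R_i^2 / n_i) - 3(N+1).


Step 1: Combine all N = 18 observations and assign midranks.
sorted (value, group, rank): (6,G3,1), (9,G2,2), (10,G1,3), (11,G1,4), (12,G3,5), (13,G3,6), (19,G1,7), (20,G1,9), (20,G2,9), (20,G4,9), (21,G4,11), (22,G2,13), (22,G3,13), (22,G4,13), (24,G1,15.5), (24,G3,15.5), (25,G4,17), (28,G4,18)
Step 2: Sum ranks within each group.
R_1 = 38.5 (n_1 = 5)
R_2 = 24 (n_2 = 3)
R_3 = 40.5 (n_3 = 5)
R_4 = 68 (n_4 = 5)
Step 3: H = 12/(N(N+1)) * sum(R_i^2/n_i) - 3(N+1)
     = 12/(18*19) * (38.5^2/5 + 24^2/3 + 40.5^2/5 + 68^2/5) - 3*19
     = 0.035088 * 1741.3 - 57
     = 4.098246.
Step 4: Ties present; correction factor C = 1 - 54/(18^3 - 18) = 0.990712. Corrected H = 4.098246 / 0.990712 = 4.136667.
Step 5: Under H0, H ~ chi^2(3); p-value = 0.247080.
Step 6: alpha = 0.1. fail to reject H0.

H = 4.1367, df = 3, p = 0.247080, fail to reject H0.


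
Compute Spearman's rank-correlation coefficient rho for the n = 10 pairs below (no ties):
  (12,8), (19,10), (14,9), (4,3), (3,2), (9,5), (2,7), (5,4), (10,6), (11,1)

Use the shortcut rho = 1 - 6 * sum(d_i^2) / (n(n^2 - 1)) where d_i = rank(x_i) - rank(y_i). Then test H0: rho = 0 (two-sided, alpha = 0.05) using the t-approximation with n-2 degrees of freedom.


Step 1: Rank x and y separately (midranks; no ties here).
rank(x): 12->8, 19->10, 14->9, 4->3, 3->2, 9->5, 2->1, 5->4, 10->6, 11->7
rank(y): 8->8, 10->10, 9->9, 3->3, 2->2, 5->5, 7->7, 4->4, 6->6, 1->1
Step 2: d_i = R_x(i) - R_y(i); compute d_i^2.
  (8-8)^2=0, (10-10)^2=0, (9-9)^2=0, (3-3)^2=0, (2-2)^2=0, (5-5)^2=0, (1-7)^2=36, (4-4)^2=0, (6-6)^2=0, (7-1)^2=36
sum(d^2) = 72.
Step 3: rho = 1 - 6*72 / (10*(10^2 - 1)) = 1 - 432/990 = 0.563636.
Step 4: Under H0, t = rho * sqrt((n-2)/(1-rho^2)) = 1.9300 ~ t(8).
Step 5: Two-sided p-value from the t-distribution with 8 df = 0.089724.
Step 6: alpha = 0.05. fail to reject H0.

rho = 0.5636, p = 0.089724, fail to reject H0 at alpha = 0.05.


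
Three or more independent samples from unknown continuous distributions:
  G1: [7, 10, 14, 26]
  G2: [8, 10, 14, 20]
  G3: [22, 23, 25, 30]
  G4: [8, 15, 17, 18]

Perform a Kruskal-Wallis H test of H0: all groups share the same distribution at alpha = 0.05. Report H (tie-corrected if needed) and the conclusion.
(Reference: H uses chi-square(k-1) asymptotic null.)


Step 1: Combine all N = 16 observations and assign midranks.
sorted (value, group, rank): (7,G1,1), (8,G2,2.5), (8,G4,2.5), (10,G1,4.5), (10,G2,4.5), (14,G1,6.5), (14,G2,6.5), (15,G4,8), (17,G4,9), (18,G4,10), (20,G2,11), (22,G3,12), (23,G3,13), (25,G3,14), (26,G1,15), (30,G3,16)
Step 2: Sum ranks within each group.
R_1 = 27 (n_1 = 4)
R_2 = 24.5 (n_2 = 4)
R_3 = 55 (n_3 = 4)
R_4 = 29.5 (n_4 = 4)
Step 3: H = 12/(N(N+1)) * sum(R_i^2/n_i) - 3(N+1)
     = 12/(16*17) * (27^2/4 + 24.5^2/4 + 55^2/4 + 29.5^2/4) - 3*17
     = 0.044118 * 1306.12 - 51
     = 6.623162.
Step 4: Ties present; correction factor C = 1 - 18/(16^3 - 16) = 0.995588. Corrected H = 6.623162 / 0.995588 = 6.652511.
Step 5: Under H0, H ~ chi^2(3); p-value = 0.083838.
Step 6: alpha = 0.05. fail to reject H0.

H = 6.6525, df = 3, p = 0.083838, fail to reject H0.


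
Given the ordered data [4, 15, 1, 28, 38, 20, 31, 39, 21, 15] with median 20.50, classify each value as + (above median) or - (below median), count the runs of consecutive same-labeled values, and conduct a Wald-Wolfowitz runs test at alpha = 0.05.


Step 1: Compute median = 20.50; label A = above, B = below.
Labels in order: BBBAABAAAB  (n_A = 5, n_B = 5)
Step 2: Count runs R = 5.
Step 3: Under H0 (random ordering), E[R] = 2*n_A*n_B/(n_A+n_B) + 1 = 2*5*5/10 + 1 = 6.0000.
        Var[R] = 2*n_A*n_B*(2*n_A*n_B - n_A - n_B) / ((n_A+n_B)^2 * (n_A+n_B-1)) = 2000/900 = 2.2222.
        SD[R] = 1.4907.
Step 4: Continuity-corrected z = (R + 0.5 - E[R]) / SD[R] = (5 + 0.5 - 6.0000) / 1.4907 = -0.3354.
Step 5: Two-sided p-value via normal approximation = 2*(1 - Phi(|z|)) = 0.737316.
Step 6: alpha = 0.05. fail to reject H0.

R = 5, z = -0.3354, p = 0.737316, fail to reject H0.


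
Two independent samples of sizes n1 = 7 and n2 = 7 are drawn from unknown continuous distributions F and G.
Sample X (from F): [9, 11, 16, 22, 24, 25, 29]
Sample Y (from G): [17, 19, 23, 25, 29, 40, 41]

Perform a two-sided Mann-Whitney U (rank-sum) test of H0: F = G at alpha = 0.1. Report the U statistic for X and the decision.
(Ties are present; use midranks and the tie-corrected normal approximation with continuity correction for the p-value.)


Step 1: Combine and sort all 14 observations; assign midranks.
sorted (value, group): (9,X), (11,X), (16,X), (17,Y), (19,Y), (22,X), (23,Y), (24,X), (25,X), (25,Y), (29,X), (29,Y), (40,Y), (41,Y)
ranks: 9->1, 11->2, 16->3, 17->4, 19->5, 22->6, 23->7, 24->8, 25->9.5, 25->9.5, 29->11.5, 29->11.5, 40->13, 41->14
Step 2: Rank sum for X: R1 = 1 + 2 + 3 + 6 + 8 + 9.5 + 11.5 = 41.
Step 3: U_X = R1 - n1(n1+1)/2 = 41 - 7*8/2 = 41 - 28 = 13.
       U_Y = n1*n2 - U_X = 49 - 13 = 36.
Step 4: Ties are present, so use the tie-corrected normal approximation (with continuity correction) for the p-value.
Step 5: p-value = 0.158945; compare to alpha = 0.1. fail to reject H0.

U_X = 13, p = 0.158945, fail to reject H0 at alpha = 0.1.
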